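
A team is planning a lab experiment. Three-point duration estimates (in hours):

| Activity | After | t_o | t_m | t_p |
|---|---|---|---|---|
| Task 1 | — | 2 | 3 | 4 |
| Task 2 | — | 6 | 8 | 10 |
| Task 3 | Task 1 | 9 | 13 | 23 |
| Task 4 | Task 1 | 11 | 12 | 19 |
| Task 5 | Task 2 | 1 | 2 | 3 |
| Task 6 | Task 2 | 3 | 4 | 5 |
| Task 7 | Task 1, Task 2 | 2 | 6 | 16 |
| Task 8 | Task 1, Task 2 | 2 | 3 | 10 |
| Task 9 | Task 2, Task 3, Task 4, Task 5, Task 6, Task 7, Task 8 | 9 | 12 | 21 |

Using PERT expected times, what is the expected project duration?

30 hours

te_Task 1 = (2 + 4·3 + 4)/6 = 18/6 = 3
te_Task 2 = (6 + 4·8 + 10)/6 = 48/6 = 8
te_Task 3 = (9 + 4·13 + 23)/6 = 84/6 = 14
te_Task 4 = (11 + 4·12 + 19)/6 = 78/6 = 13
te_Task 5 = (1 + 4·2 + 3)/6 = 12/6 = 2
te_Task 6 = (3 + 4·4 + 5)/6 = 24/6 = 4
te_Task 7 = (2 + 4·6 + 16)/6 = 42/6 = 7
te_Task 8 = (2 + 4·3 + 10)/6 = 24/6 = 4
te_Task 9 = (9 + 4·12 + 21)/6 = 78/6 = 13

Forward pass:
ES_Task 1 = 0; EF_Task 1 = 3
ES_Task 2 = 0; EF_Task 2 = 8
ES_Task 3 = 3; EF_Task 3 = 3+14 = 17
ES_Task 4 = 3; EF_Task 4 = 3+13 = 16
ES_Task 5 = 8; EF_Task 5 = 8+2 = 10
ES_Task 6 = 8; EF_Task 6 = 8+4 = 12
ES_Task 7 = max(EF_Task 1=3, EF_Task 2=8) = 8; EF_Task 7 = 8+7 = 15
ES_Task 8 = max(EF_Task 1=3, EF_Task 2=8) = 8; EF_Task 8 = 8+4 = 12
ES_Task 9 = max(EF_Task 2=8, EF_Task 3=17, EF_Task 4=16, EF_Task 5=10, EF_Task 6=12, EF_Task 7=15, EF_Task 8=12) = 17; EF_Task 9 = 17+13 = 30
Expected project duration μ = 30 hours. Critical path: Task 1 → Task 3 → Task 9.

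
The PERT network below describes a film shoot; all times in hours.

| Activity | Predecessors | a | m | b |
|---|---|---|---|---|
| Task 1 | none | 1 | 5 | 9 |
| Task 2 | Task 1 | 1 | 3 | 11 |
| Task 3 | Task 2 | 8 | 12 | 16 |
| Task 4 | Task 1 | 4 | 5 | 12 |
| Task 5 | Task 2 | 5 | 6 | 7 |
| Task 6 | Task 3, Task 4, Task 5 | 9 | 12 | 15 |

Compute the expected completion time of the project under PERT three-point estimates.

33 hours

te_Task 1 = (1 + 4·5 + 9)/6 = 30/6 = 5
te_Task 2 = (1 + 4·3 + 11)/6 = 24/6 = 4
te_Task 3 = (8 + 4·12 + 16)/6 = 72/6 = 12
te_Task 4 = (4 + 4·5 + 12)/6 = 36/6 = 6
te_Task 5 = (5 + 4·6 + 7)/6 = 36/6 = 6
te_Task 6 = (9 + 4·12 + 15)/6 = 72/6 = 12

Forward pass:
ES_Task 1 = 0; EF_Task 1 = 5
ES_Task 2 = 5; EF_Task 2 = 5+4 = 9
ES_Task 3 = 9; EF_Task 3 = 9+12 = 21
ES_Task 4 = 5; EF_Task 4 = 5+6 = 11
ES_Task 5 = 9; EF_Task 5 = 9+6 = 15
ES_Task 6 = max(EF_Task 3=21, EF_Task 4=11, EF_Task 5=15) = 21; EF_Task 6 = 21+12 = 33
Expected project duration μ = 33 hours. Critical path: Task 1 → Task 2 → Task 3 → Task 6.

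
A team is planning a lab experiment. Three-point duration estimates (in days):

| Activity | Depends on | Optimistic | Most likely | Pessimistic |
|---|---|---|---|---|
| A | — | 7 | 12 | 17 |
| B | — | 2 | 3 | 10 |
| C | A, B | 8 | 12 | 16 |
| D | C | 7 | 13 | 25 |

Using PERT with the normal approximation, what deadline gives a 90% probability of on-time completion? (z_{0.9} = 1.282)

te_A = (7 + 4·12 + 17)/6 = 72/6 = 12; σ²_A = ((17−7)/6)² = 2.778
te_B = (2 + 4·3 + 10)/6 = 24/6 = 4; σ²_B = ((10−2)/6)² = 1.778
te_C = (8 + 4·12 + 16)/6 = 72/6 = 12; σ²_C = ((16−8)/6)² = 1.778
te_D = (7 + 4·13 + 25)/6 = 84/6 = 14; σ²_D = ((25−7)/6)² = 9.000

Forward pass:
ES_A = 0; EF_A = 12
ES_B = 0; EF_B = 4
ES_C = max(EF_A=12, EF_B=4) = 12; EF_C = 12+12 = 24
ES_D = 24; EF_D = 24+14 = 38
Expected project duration μ = 38 days. Critical path: A → C → D.

Variance along critical path = 2.778 + 1.778 + 9.000 = 13.556; σ = 3.682 days.
D = μ + z·σ = 38 + 1.282·3.682 = 42.7 days

42.7 days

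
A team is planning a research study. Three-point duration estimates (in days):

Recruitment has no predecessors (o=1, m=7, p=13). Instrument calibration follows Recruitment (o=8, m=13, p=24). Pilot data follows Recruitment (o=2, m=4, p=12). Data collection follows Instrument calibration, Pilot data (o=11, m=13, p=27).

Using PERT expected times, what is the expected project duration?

36 days

te_Recruitment = (1 + 4·7 + 13)/6 = 42/6 = 7
te_Instrument calibration = (8 + 4·13 + 24)/6 = 84/6 = 14
te_Pilot data = (2 + 4·4 + 12)/6 = 30/6 = 5
te_Data collection = (11 + 4·13 + 27)/6 = 90/6 = 15

Forward pass:
ES_Recruitment = 0; EF_Recruitment = 7
ES_Instrument calibration = 7; EF_Instrument calibration = 7+14 = 21
ES_Pilot data = 7; EF_Pilot data = 7+5 = 12
ES_Data collection = max(EF_Instrument calibration=21, EF_Pilot data=12) = 21; EF_Data collection = 21+15 = 36
Expected project duration μ = 36 days. Critical path: Recruitment → Instrument calibration → Data collection.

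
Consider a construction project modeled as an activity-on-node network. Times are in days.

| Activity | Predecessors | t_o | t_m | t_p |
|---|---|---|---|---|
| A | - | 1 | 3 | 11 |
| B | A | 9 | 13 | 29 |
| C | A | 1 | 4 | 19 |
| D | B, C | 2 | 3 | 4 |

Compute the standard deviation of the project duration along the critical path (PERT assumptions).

te_A = (1 + 4·3 + 11)/6 = 24/6 = 4; σ²_A = ((11−1)/6)² = 2.778
te_B = (9 + 4·13 + 29)/6 = 90/6 = 15; σ²_B = ((29−9)/6)² = 11.111
te_C = (1 + 4·4 + 19)/6 = 36/6 = 6; σ²_C = ((19−1)/6)² = 9.000
te_D = (2 + 4·3 + 4)/6 = 18/6 = 3; σ²_D = ((4−2)/6)² = 0.111

Forward pass:
ES_A = 0; EF_A = 4
ES_B = 4; EF_B = 4+15 = 19
ES_C = 4; EF_C = 4+6 = 10
ES_D = max(EF_B=19, EF_C=10) = 19; EF_D = 19+3 = 22
Expected project duration μ = 22 days. Critical path: A → B → D.

Variance along critical path = 2.778 + 11.111 + 0.111 = 14.000
σ = √14.000 = 3.742 days

3.74 days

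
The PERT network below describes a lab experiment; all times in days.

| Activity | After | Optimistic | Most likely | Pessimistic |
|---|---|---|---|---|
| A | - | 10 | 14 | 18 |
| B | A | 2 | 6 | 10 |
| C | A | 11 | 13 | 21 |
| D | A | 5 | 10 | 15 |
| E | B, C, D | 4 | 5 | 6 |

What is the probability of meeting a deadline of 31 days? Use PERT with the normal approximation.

te_A = (10 + 4·14 + 18)/6 = 84/6 = 14; σ²_A = ((18−10)/6)² = 1.778
te_B = (2 + 4·6 + 10)/6 = 36/6 = 6; σ²_B = ((10−2)/6)² = 1.778
te_C = (11 + 4·13 + 21)/6 = 84/6 = 14; σ²_C = ((21−11)/6)² = 2.778
te_D = (5 + 4·10 + 15)/6 = 60/6 = 10; σ²_D = ((15−5)/6)² = 2.778
te_E = (4 + 4·5 + 6)/6 = 30/6 = 5; σ²_E = ((6−4)/6)² = 0.111

Forward pass:
ES_A = 0; EF_A = 14
ES_B = 14; EF_B = 14+6 = 20
ES_C = 14; EF_C = 14+14 = 28
ES_D = 14; EF_D = 14+10 = 24
ES_E = max(EF_B=20, EF_C=28, EF_D=24) = 28; EF_E = 28+5 = 33
Expected project duration μ = 33 days. Critical path: A → C → E.

Variance along critical path = 1.778 + 2.778 + 0.111 = 4.667; σ = √4.667 = 2.160 days.
Z = (31 − 33) / 2.160 = -0.926
P(T ≤ 31) = Φ(-0.926) ≈ 0.177

0.177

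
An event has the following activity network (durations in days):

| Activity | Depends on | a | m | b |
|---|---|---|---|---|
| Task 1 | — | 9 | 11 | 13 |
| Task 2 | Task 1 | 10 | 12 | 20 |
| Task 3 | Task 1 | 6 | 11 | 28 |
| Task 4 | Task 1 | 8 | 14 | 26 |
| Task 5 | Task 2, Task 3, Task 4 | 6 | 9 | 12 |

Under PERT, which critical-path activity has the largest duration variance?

Task 4

te_Task 1 = (9 + 4·11 + 13)/6 = 66/6 = 11; σ²_Task 1 = ((13−9)/6)² = 0.444
te_Task 2 = (10 + 4·12 + 20)/6 = 78/6 = 13; σ²_Task 2 = ((20−10)/6)² = 2.778
te_Task 3 = (6 + 4·11 + 28)/6 = 78/6 = 13; σ²_Task 3 = ((28−6)/6)² = 13.444
te_Task 4 = (8 + 4·14 + 26)/6 = 90/6 = 15; σ²_Task 4 = ((26−8)/6)² = 9.000
te_Task 5 = (6 + 4·9 + 12)/6 = 54/6 = 9; σ²_Task 5 = ((12−6)/6)² = 1.000

Forward pass:
ES_Task 1 = 0; EF_Task 1 = 11
ES_Task 2 = 11; EF_Task 2 = 11+13 = 24
ES_Task 3 = 11; EF_Task 3 = 11+13 = 24
ES_Task 4 = 11; EF_Task 4 = 11+15 = 26
ES_Task 5 = max(EF_Task 2=24, EF_Task 3=24, EF_Task 4=26) = 26; EF_Task 5 = 26+9 = 35
Expected project duration μ = 35 days. Critical path: Task 1 → Task 4 → Task 5.

Variances on critical path: σ²_Task 1=0.444, σ²_Task 4=9.000, σ²_Task 5=1.000.
Largest is σ²_Task 4 = 9.000.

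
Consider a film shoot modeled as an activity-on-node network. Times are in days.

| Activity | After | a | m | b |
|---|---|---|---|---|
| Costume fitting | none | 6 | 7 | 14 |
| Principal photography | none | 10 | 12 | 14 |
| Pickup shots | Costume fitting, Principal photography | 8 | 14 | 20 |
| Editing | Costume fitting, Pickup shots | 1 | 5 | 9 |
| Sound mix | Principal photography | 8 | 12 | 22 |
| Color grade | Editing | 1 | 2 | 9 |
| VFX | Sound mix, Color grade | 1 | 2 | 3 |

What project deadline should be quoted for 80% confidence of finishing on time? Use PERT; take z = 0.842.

te_Costume fitting = (6 + 4·7 + 14)/6 = 48/6 = 8; σ²_Costume fitting = ((14−6)/6)² = 1.778
te_Principal photography = (10 + 4·12 + 14)/6 = 72/6 = 12; σ²_Principal photography = ((14−10)/6)² = 0.444
te_Pickup shots = (8 + 4·14 + 20)/6 = 84/6 = 14; σ²_Pickup shots = ((20−8)/6)² = 4.000
te_Editing = (1 + 4·5 + 9)/6 = 30/6 = 5; σ²_Editing = ((9−1)/6)² = 1.778
te_Sound mix = (8 + 4·12 + 22)/6 = 78/6 = 13; σ²_Sound mix = ((22−8)/6)² = 5.444
te_Color grade = (1 + 4·2 + 9)/6 = 18/6 = 3; σ²_Color grade = ((9−1)/6)² = 1.778
te_VFX = (1 + 4·2 + 3)/6 = 12/6 = 2; σ²_VFX = ((3−1)/6)² = 0.111

Forward pass:
ES_Costume fitting = 0; EF_Costume fitting = 8
ES_Principal photography = 0; EF_Principal photography = 12
ES_Pickup shots = max(EF_Costume fitting=8, EF_Principal photography=12) = 12; EF_Pickup shots = 12+14 = 26
ES_Editing = max(EF_Costume fitting=8, EF_Pickup shots=26) = 26; EF_Editing = 26+5 = 31
ES_Sound mix = 12; EF_Sound mix = 12+13 = 25
ES_Color grade = 31; EF_Color grade = 31+3 = 34
ES_VFX = max(EF_Sound mix=25, EF_Color grade=34) = 34; EF_VFX = 34+2 = 36
Expected project duration μ = 36 days. Critical path: Principal photography → Pickup shots → Editing → Color grade → VFX.

Variance along critical path = 0.444 + 4.000 + 1.778 + 1.778 + 0.111 = 8.111; σ = 2.848 days.
D = μ + z·σ = 36 + 0.842·2.848 = 38.4 days

38.4 days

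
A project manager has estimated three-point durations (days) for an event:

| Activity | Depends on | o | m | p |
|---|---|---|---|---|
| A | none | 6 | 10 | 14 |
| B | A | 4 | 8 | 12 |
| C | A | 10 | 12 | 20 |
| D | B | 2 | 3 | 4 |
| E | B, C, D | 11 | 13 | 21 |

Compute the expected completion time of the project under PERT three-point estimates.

te_A = (6 + 4·10 + 14)/6 = 60/6 = 10
te_B = (4 + 4·8 + 12)/6 = 48/6 = 8
te_C = (10 + 4·12 + 20)/6 = 78/6 = 13
te_D = (2 + 4·3 + 4)/6 = 18/6 = 3
te_E = (11 + 4·13 + 21)/6 = 84/6 = 14

Forward pass:
ES_A = 0; EF_A = 10
ES_B = 10; EF_B = 10+8 = 18
ES_C = 10; EF_C = 10+13 = 23
ES_D = 18; EF_D = 18+3 = 21
ES_E = max(EF_B=18, EF_C=23, EF_D=21) = 23; EF_E = 23+14 = 37
Expected project duration μ = 37 days. Critical path: A → C → E.

37 days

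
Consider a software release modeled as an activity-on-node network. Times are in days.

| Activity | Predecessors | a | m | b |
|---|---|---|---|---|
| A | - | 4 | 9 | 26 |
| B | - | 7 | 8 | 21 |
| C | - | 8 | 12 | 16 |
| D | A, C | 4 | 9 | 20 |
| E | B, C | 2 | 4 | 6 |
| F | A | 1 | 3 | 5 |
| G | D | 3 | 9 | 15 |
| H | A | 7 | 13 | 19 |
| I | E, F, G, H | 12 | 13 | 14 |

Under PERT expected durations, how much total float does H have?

te_A = (4 + 4·9 + 26)/6 = 66/6 = 11
te_B = (7 + 4·8 + 21)/6 = 60/6 = 10
te_C = (8 + 4·12 + 16)/6 = 72/6 = 12
te_D = (4 + 4·9 + 20)/6 = 60/6 = 10
te_E = (2 + 4·4 + 6)/6 = 24/6 = 4
te_F = (1 + 4·3 + 5)/6 = 18/6 = 3
te_G = (3 + 4·9 + 15)/6 = 54/6 = 9
te_H = (7 + 4·13 + 19)/6 = 78/6 = 13
te_I = (12 + 4·13 + 14)/6 = 78/6 = 13

Forward pass:
ES_A = 0; EF_A = 11
ES_B = 0; EF_B = 10
ES_C = 0; EF_C = 12
ES_D = max(EF_A=11, EF_C=12) = 12; EF_D = 12+10 = 22
ES_E = max(EF_B=10, EF_C=12) = 12; EF_E = 12+4 = 16
ES_F = 11; EF_F = 11+3 = 14
ES_G = 22; EF_G = 22+9 = 31
ES_H = 11; EF_H = 11+13 = 24
ES_I = max(EF_E=16, EF_F=14, EF_G=31, EF_H=24) = 31; EF_I = 31+13 = 44
Expected project duration μ = 44 days. Critical path: C → D → G → I.

Backward pass:
LF_I = 44; LS_I = 44−13 = 31
LF_H = LS_I = 31; LS_H = 31−13 = 18
LF_G = LS_I = 31; LS_G = 31−9 = 22
LF_F = LS_I = 31; LS_F = 31−3 = 28
LF_E = LS_I = 31; LS_E = 31−4 = 27
LF_D = LS_G = 22; LS_D = 22−10 = 12
LF_C = min(LS_D=12, LS_E=27) = 12; LS_C = 12−12 = 0
LF_B = LS_E = 27; LS_B = 27−10 = 17
LF_A = min(LS_D=12, LS_F=28, LS_H=18) = 12; LS_A = 12−11 = 1
Slack_H = LS_H − ES_H = 18 − 11 = 7

7 days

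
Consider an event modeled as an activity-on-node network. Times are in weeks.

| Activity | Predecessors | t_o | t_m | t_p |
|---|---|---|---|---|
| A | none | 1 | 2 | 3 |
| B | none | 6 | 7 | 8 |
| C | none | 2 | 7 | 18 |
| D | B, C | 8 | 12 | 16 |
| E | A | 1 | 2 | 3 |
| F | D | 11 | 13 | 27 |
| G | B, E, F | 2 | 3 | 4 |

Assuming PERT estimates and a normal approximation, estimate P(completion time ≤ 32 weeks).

0.067

te_A = (1 + 4·2 + 3)/6 = 12/6 = 2; σ²_A = ((3−1)/6)² = 0.111
te_B = (6 + 4·7 + 8)/6 = 42/6 = 7; σ²_B = ((8−6)/6)² = 0.111
te_C = (2 + 4·7 + 18)/6 = 48/6 = 8; σ²_C = ((18−2)/6)² = 7.111
te_D = (8 + 4·12 + 16)/6 = 72/6 = 12; σ²_D = ((16−8)/6)² = 1.778
te_E = (1 + 4·2 + 3)/6 = 12/6 = 2; σ²_E = ((3−1)/6)² = 0.111
te_F = (11 + 4·13 + 27)/6 = 90/6 = 15; σ²_F = ((27−11)/6)² = 7.111
te_G = (2 + 4·3 + 4)/6 = 18/6 = 3; σ²_G = ((4−2)/6)² = 0.111

Forward pass:
ES_A = 0; EF_A = 2
ES_B = 0; EF_B = 7
ES_C = 0; EF_C = 8
ES_D = max(EF_B=7, EF_C=8) = 8; EF_D = 8+12 = 20
ES_E = 2; EF_E = 2+2 = 4
ES_F = 20; EF_F = 20+15 = 35
ES_G = max(EF_B=7, EF_E=4, EF_F=35) = 35; EF_G = 35+3 = 38
Expected project duration μ = 38 weeks. Critical path: C → D → F → G.

Variance along critical path = 7.111 + 1.778 + 7.111 + 0.111 = 16.111; σ = √16.111 = 4.014 weeks.
Z = (32 − 38) / 4.014 = -1.495
P(T ≤ 32) = Φ(-1.495) ≈ 0.067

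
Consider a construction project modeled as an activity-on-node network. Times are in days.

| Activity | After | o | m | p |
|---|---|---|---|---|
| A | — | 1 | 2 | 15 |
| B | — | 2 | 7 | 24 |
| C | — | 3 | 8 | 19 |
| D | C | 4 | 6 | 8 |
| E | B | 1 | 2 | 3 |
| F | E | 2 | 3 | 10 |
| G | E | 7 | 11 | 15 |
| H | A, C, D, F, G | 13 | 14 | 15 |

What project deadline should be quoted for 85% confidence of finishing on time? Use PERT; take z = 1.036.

te_A = (1 + 4·2 + 15)/6 = 24/6 = 4; σ²_A = ((15−1)/6)² = 5.444
te_B = (2 + 4·7 + 24)/6 = 54/6 = 9; σ²_B = ((24−2)/6)² = 13.444
te_C = (3 + 4·8 + 19)/6 = 54/6 = 9; σ²_C = ((19−3)/6)² = 7.111
te_D = (4 + 4·6 + 8)/6 = 36/6 = 6; σ²_D = ((8−4)/6)² = 0.444
te_E = (1 + 4·2 + 3)/6 = 12/6 = 2; σ²_E = ((3−1)/6)² = 0.111
te_F = (2 + 4·3 + 10)/6 = 24/6 = 4; σ²_F = ((10−2)/6)² = 1.778
te_G = (7 + 4·11 + 15)/6 = 66/6 = 11; σ²_G = ((15−7)/6)² = 1.778
te_H = (13 + 4·14 + 15)/6 = 84/6 = 14; σ²_H = ((15−13)/6)² = 0.111

Forward pass:
ES_A = 0; EF_A = 4
ES_B = 0; EF_B = 9
ES_C = 0; EF_C = 9
ES_D = 9; EF_D = 9+6 = 15
ES_E = 9; EF_E = 9+2 = 11
ES_F = 11; EF_F = 11+4 = 15
ES_G = 11; EF_G = 11+11 = 22
ES_H = max(EF_A=4, EF_C=9, EF_D=15, EF_F=15, EF_G=22) = 22; EF_H = 22+14 = 36
Expected project duration μ = 36 days. Critical path: B → E → G → H.

Variance along critical path = 13.444 + 0.111 + 1.778 + 0.111 = 15.444; σ = 3.930 days.
D = μ + z·σ = 36 + 1.036·3.930 = 40.1 days

40.1 days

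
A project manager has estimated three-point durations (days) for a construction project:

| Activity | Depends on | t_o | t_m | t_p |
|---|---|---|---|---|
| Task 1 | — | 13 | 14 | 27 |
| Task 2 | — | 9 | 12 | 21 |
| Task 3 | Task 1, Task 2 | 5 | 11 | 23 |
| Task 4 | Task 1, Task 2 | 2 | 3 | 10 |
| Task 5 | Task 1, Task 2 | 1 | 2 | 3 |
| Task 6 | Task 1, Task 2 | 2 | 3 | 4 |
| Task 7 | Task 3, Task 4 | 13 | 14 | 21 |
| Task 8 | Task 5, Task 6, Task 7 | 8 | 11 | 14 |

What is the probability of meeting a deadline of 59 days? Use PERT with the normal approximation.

0.886

te_Task 1 = (13 + 4·14 + 27)/6 = 96/6 = 16; σ²_Task 1 = ((27−13)/6)² = 5.444
te_Task 2 = (9 + 4·12 + 21)/6 = 78/6 = 13; σ²_Task 2 = ((21−9)/6)² = 4.000
te_Task 3 = (5 + 4·11 + 23)/6 = 72/6 = 12; σ²_Task 3 = ((23−5)/6)² = 9.000
te_Task 4 = (2 + 4·3 + 10)/6 = 24/6 = 4; σ²_Task 4 = ((10−2)/6)² = 1.778
te_Task 5 = (1 + 4·2 + 3)/6 = 12/6 = 2; σ²_Task 5 = ((3−1)/6)² = 0.111
te_Task 6 = (2 + 4·3 + 4)/6 = 18/6 = 3; σ²_Task 6 = ((4−2)/6)² = 0.111
te_Task 7 = (13 + 4·14 + 21)/6 = 90/6 = 15; σ²_Task 7 = ((21−13)/6)² = 1.778
te_Task 8 = (8 + 4·11 + 14)/6 = 66/6 = 11; σ²_Task 8 = ((14−8)/6)² = 1.000

Forward pass:
ES_Task 1 = 0; EF_Task 1 = 16
ES_Task 2 = 0; EF_Task 2 = 13
ES_Task 3 = max(EF_Task 1=16, EF_Task 2=13) = 16; EF_Task 3 = 16+12 = 28
ES_Task 4 = max(EF_Task 1=16, EF_Task 2=13) = 16; EF_Task 4 = 16+4 = 20
ES_Task 5 = max(EF_Task 1=16, EF_Task 2=13) = 16; EF_Task 5 = 16+2 = 18
ES_Task 6 = max(EF_Task 1=16, EF_Task 2=13) = 16; EF_Task 6 = 16+3 = 19
ES_Task 7 = max(EF_Task 3=28, EF_Task 4=20) = 28; EF_Task 7 = 28+15 = 43
ES_Task 8 = max(EF_Task 5=18, EF_Task 6=19, EF_Task 7=43) = 43; EF_Task 8 = 43+11 = 54
Expected project duration μ = 54 days. Critical path: Task 1 → Task 3 → Task 7 → Task 8.

Variance along critical path = 5.444 + 9.000 + 1.778 + 1.000 = 17.222; σ = √17.222 = 4.150 days.
Z = (59 − 54) / 4.150 = 1.205
P(T ≤ 59) = Φ(1.205) ≈ 0.886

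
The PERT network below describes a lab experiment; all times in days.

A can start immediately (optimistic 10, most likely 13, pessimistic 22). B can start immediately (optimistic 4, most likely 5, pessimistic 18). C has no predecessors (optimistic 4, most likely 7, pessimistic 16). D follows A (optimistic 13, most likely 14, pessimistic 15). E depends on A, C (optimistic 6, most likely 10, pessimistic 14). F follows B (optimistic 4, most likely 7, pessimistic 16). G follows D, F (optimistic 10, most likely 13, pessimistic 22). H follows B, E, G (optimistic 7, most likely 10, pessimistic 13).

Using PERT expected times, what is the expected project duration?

52 days

te_A = (10 + 4·13 + 22)/6 = 84/6 = 14
te_B = (4 + 4·5 + 18)/6 = 42/6 = 7
te_C = (4 + 4·7 + 16)/6 = 48/6 = 8
te_D = (13 + 4·14 + 15)/6 = 84/6 = 14
te_E = (6 + 4·10 + 14)/6 = 60/6 = 10
te_F = (4 + 4·7 + 16)/6 = 48/6 = 8
te_G = (10 + 4·13 + 22)/6 = 84/6 = 14
te_H = (7 + 4·10 + 13)/6 = 60/6 = 10

Forward pass:
ES_A = 0; EF_A = 14
ES_B = 0; EF_B = 7
ES_C = 0; EF_C = 8
ES_D = 14; EF_D = 14+14 = 28
ES_E = max(EF_A=14, EF_C=8) = 14; EF_E = 14+10 = 24
ES_F = 7; EF_F = 7+8 = 15
ES_G = max(EF_D=28, EF_F=15) = 28; EF_G = 28+14 = 42
ES_H = max(EF_B=7, EF_E=24, EF_G=42) = 42; EF_H = 42+10 = 52
Expected project duration μ = 52 days. Critical path: A → D → G → H.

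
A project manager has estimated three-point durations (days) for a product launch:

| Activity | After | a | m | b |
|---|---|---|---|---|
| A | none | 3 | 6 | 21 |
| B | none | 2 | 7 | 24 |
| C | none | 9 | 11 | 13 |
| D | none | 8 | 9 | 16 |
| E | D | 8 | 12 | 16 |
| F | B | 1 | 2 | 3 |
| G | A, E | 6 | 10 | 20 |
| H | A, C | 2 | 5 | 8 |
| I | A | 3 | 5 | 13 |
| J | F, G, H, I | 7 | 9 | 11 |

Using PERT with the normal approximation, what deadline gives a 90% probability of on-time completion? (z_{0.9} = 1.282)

45.9 days

te_A = (3 + 4·6 + 21)/6 = 48/6 = 8; σ²_A = ((21−3)/6)² = 9.000
te_B = (2 + 4·7 + 24)/6 = 54/6 = 9; σ²_B = ((24−2)/6)² = 13.444
te_C = (9 + 4·11 + 13)/6 = 66/6 = 11; σ²_C = ((13−9)/6)² = 0.444
te_D = (8 + 4·9 + 16)/6 = 60/6 = 10; σ²_D = ((16−8)/6)² = 1.778
te_E = (8 + 4·12 + 16)/6 = 72/6 = 12; σ²_E = ((16−8)/6)² = 1.778
te_F = (1 + 4·2 + 3)/6 = 12/6 = 2; σ²_F = ((3−1)/6)² = 0.111
te_G = (6 + 4·10 + 20)/6 = 66/6 = 11; σ²_G = ((20−6)/6)² = 5.444
te_H = (2 + 4·5 + 8)/6 = 30/6 = 5; σ²_H = ((8−2)/6)² = 1.000
te_I = (3 + 4·5 + 13)/6 = 36/6 = 6; σ²_I = ((13−3)/6)² = 2.778
te_J = (7 + 4·9 + 11)/6 = 54/6 = 9; σ²_J = ((11−7)/6)² = 0.444

Forward pass:
ES_A = 0; EF_A = 8
ES_B = 0; EF_B = 9
ES_C = 0; EF_C = 11
ES_D = 0; EF_D = 10
ES_E = 10; EF_E = 10+12 = 22
ES_F = 9; EF_F = 9+2 = 11
ES_G = max(EF_A=8, EF_E=22) = 22; EF_G = 22+11 = 33
ES_H = max(EF_A=8, EF_C=11) = 11; EF_H = 11+5 = 16
ES_I = 8; EF_I = 8+6 = 14
ES_J = max(EF_F=11, EF_G=33, EF_H=16, EF_I=14) = 33; EF_J = 33+9 = 42
Expected project duration μ = 42 days. Critical path: D → E → G → J.

Variance along critical path = 1.778 + 1.778 + 5.444 + 0.444 = 9.444; σ = 3.073 days.
D = μ + z·σ = 42 + 1.282·3.073 = 45.9 days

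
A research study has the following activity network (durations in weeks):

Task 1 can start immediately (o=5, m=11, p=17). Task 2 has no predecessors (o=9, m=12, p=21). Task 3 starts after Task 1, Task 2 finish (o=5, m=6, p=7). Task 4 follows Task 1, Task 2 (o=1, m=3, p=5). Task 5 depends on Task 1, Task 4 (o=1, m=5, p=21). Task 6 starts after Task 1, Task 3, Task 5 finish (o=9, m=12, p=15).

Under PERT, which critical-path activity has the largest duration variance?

te_Task 1 = (5 + 4·11 + 17)/6 = 66/6 = 11; σ²_Task 1 = ((17−5)/6)² = 4.000
te_Task 2 = (9 + 4·12 + 21)/6 = 78/6 = 13; σ²_Task 2 = ((21−9)/6)² = 4.000
te_Task 3 = (5 + 4·6 + 7)/6 = 36/6 = 6; σ²_Task 3 = ((7−5)/6)² = 0.111
te_Task 4 = (1 + 4·3 + 5)/6 = 18/6 = 3; σ²_Task 4 = ((5−1)/6)² = 0.444
te_Task 5 = (1 + 4·5 + 21)/6 = 42/6 = 7; σ²_Task 5 = ((21−1)/6)² = 11.111
te_Task 6 = (9 + 4·12 + 15)/6 = 72/6 = 12; σ²_Task 6 = ((15−9)/6)² = 1.000

Forward pass:
ES_Task 1 = 0; EF_Task 1 = 11
ES_Task 2 = 0; EF_Task 2 = 13
ES_Task 3 = max(EF_Task 1=11, EF_Task 2=13) = 13; EF_Task 3 = 13+6 = 19
ES_Task 4 = max(EF_Task 1=11, EF_Task 2=13) = 13; EF_Task 4 = 13+3 = 16
ES_Task 5 = max(EF_Task 1=11, EF_Task 4=16) = 16; EF_Task 5 = 16+7 = 23
ES_Task 6 = max(EF_Task 1=11, EF_Task 3=19, EF_Task 5=23) = 23; EF_Task 6 = 23+12 = 35
Expected project duration μ = 35 weeks. Critical path: Task 2 → Task 4 → Task 5 → Task 6.

Variances on critical path: σ²_Task 2=4.000, σ²_Task 4=0.444, σ²_Task 5=11.111, σ²_Task 6=1.000.
Largest is σ²_Task 5 = 11.111.

Task 5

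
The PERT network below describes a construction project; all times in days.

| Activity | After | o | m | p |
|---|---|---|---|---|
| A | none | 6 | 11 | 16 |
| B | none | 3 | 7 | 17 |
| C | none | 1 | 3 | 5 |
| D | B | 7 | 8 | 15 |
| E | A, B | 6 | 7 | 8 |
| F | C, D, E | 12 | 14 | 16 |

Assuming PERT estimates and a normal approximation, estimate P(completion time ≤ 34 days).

0.863

te_A = (6 + 4·11 + 16)/6 = 66/6 = 11; σ²_A = ((16−6)/6)² = 2.778
te_B = (3 + 4·7 + 17)/6 = 48/6 = 8; σ²_B = ((17−3)/6)² = 5.444
te_C = (1 + 4·3 + 5)/6 = 18/6 = 3; σ²_C = ((5−1)/6)² = 0.444
te_D = (7 + 4·8 + 15)/6 = 54/6 = 9; σ²_D = ((15−7)/6)² = 1.778
te_E = (6 + 4·7 + 8)/6 = 42/6 = 7; σ²_E = ((8−6)/6)² = 0.111
te_F = (12 + 4·14 + 16)/6 = 84/6 = 14; σ²_F = ((16−12)/6)² = 0.444

Forward pass:
ES_A = 0; EF_A = 11
ES_B = 0; EF_B = 8
ES_C = 0; EF_C = 3
ES_D = 8; EF_D = 8+9 = 17
ES_E = max(EF_A=11, EF_B=8) = 11; EF_E = 11+7 = 18
ES_F = max(EF_C=3, EF_D=17, EF_E=18) = 18; EF_F = 18+14 = 32
Expected project duration μ = 32 days. Critical path: A → E → F.

Variance along critical path = 2.778 + 0.111 + 0.444 = 3.333; σ = √3.333 = 1.826 days.
Z = (34 − 32) / 1.826 = 1.095
P(T ≤ 34) = Φ(1.095) ≈ 0.863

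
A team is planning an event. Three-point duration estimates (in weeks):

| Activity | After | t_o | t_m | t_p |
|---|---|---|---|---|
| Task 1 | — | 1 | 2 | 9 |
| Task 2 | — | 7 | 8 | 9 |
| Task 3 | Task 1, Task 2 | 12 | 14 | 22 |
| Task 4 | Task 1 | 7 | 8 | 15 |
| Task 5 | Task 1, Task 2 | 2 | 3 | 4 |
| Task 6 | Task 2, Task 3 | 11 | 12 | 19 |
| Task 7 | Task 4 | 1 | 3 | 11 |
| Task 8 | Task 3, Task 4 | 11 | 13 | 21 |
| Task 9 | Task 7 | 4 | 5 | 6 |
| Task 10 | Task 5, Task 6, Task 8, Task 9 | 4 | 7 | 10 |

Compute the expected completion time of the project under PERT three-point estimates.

te_Task 1 = (1 + 4·2 + 9)/6 = 18/6 = 3
te_Task 2 = (7 + 4·8 + 9)/6 = 48/6 = 8
te_Task 3 = (12 + 4·14 + 22)/6 = 90/6 = 15
te_Task 4 = (7 + 4·8 + 15)/6 = 54/6 = 9
te_Task 5 = (2 + 4·3 + 4)/6 = 18/6 = 3
te_Task 6 = (11 + 4·12 + 19)/6 = 78/6 = 13
te_Task 7 = (1 + 4·3 + 11)/6 = 24/6 = 4
te_Task 8 = (11 + 4·13 + 21)/6 = 84/6 = 14
te_Task 9 = (4 + 4·5 + 6)/6 = 30/6 = 5
te_Task 10 = (4 + 4·7 + 10)/6 = 42/6 = 7

Forward pass:
ES_Task 1 = 0; EF_Task 1 = 3
ES_Task 2 = 0; EF_Task 2 = 8
ES_Task 3 = max(EF_Task 1=3, EF_Task 2=8) = 8; EF_Task 3 = 8+15 = 23
ES_Task 4 = 3; EF_Task 4 = 3+9 = 12
ES_Task 5 = max(EF_Task 1=3, EF_Task 2=8) = 8; EF_Task 5 = 8+3 = 11
ES_Task 6 = max(EF_Task 2=8, EF_Task 3=23) = 23; EF_Task 6 = 23+13 = 36
ES_Task 7 = 12; EF_Task 7 = 12+4 = 16
ES_Task 8 = max(EF_Task 3=23, EF_Task 4=12) = 23; EF_Task 8 = 23+14 = 37
ES_Task 9 = 16; EF_Task 9 = 16+5 = 21
ES_Task 10 = max(EF_Task 5=11, EF_Task 6=36, EF_Task 8=37, EF_Task 9=21) = 37; EF_Task 10 = 37+7 = 44
Expected project duration μ = 44 weeks. Critical path: Task 2 → Task 3 → Task 8 → Task 10.

44 weeks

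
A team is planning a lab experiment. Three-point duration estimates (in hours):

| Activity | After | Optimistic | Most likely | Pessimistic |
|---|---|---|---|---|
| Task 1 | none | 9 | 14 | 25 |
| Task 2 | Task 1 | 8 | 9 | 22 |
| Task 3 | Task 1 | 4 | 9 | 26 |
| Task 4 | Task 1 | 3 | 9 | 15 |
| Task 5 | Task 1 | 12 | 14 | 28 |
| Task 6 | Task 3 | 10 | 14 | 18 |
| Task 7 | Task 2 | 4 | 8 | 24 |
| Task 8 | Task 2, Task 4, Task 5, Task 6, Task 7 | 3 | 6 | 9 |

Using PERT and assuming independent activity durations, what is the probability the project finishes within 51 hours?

te_Task 1 = (9 + 4·14 + 25)/6 = 90/6 = 15; σ²_Task 1 = ((25−9)/6)² = 7.111
te_Task 2 = (8 + 4·9 + 22)/6 = 66/6 = 11; σ²_Task 2 = ((22−8)/6)² = 5.444
te_Task 3 = (4 + 4·9 + 26)/6 = 66/6 = 11; σ²_Task 3 = ((26−4)/6)² = 13.444
te_Task 4 = (3 + 4·9 + 15)/6 = 54/6 = 9; σ²_Task 4 = ((15−3)/6)² = 4.000
te_Task 5 = (12 + 4·14 + 28)/6 = 96/6 = 16; σ²_Task 5 = ((28−12)/6)² = 7.111
te_Task 6 = (10 + 4·14 + 18)/6 = 84/6 = 14; σ²_Task 6 = ((18−10)/6)² = 1.778
te_Task 7 = (4 + 4·8 + 24)/6 = 60/6 = 10; σ²_Task 7 = ((24−4)/6)² = 11.111
te_Task 8 = (3 + 4·6 + 9)/6 = 36/6 = 6; σ²_Task 8 = ((9−3)/6)² = 1.000

Forward pass:
ES_Task 1 = 0; EF_Task 1 = 15
ES_Task 2 = 15; EF_Task 2 = 15+11 = 26
ES_Task 3 = 15; EF_Task 3 = 15+11 = 26
ES_Task 4 = 15; EF_Task 4 = 15+9 = 24
ES_Task 5 = 15; EF_Task 5 = 15+16 = 31
ES_Task 6 = 26; EF_Task 6 = 26+14 = 40
ES_Task 7 = 26; EF_Task 7 = 26+10 = 36
ES_Task 8 = max(EF_Task 2=26, EF_Task 4=24, EF_Task 5=31, EF_Task 6=40, EF_Task 7=36) = 40; EF_Task 8 = 40+6 = 46
Expected project duration μ = 46 hours. Critical path: Task 1 → Task 3 → Task 6 → Task 8.

Variance along critical path = 7.111 + 13.444 + 1.778 + 1.000 = 23.333; σ = √23.333 = 4.830 hours.
Z = (51 − 46) / 4.830 = 1.035
P(T ≤ 51) = Φ(1.035) ≈ 0.850

0.850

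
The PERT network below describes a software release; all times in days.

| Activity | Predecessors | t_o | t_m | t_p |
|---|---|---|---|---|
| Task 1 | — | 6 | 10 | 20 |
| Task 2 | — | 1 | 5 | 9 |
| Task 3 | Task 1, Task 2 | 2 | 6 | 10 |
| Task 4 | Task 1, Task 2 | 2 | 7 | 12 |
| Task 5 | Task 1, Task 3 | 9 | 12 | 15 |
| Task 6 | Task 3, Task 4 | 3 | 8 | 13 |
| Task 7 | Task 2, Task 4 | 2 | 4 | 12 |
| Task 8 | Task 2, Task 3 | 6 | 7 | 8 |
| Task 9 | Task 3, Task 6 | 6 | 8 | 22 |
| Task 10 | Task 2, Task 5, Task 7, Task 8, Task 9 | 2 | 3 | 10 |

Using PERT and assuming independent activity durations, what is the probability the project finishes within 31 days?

0.022

te_Task 1 = (6 + 4·10 + 20)/6 = 66/6 = 11; σ²_Task 1 = ((20−6)/6)² = 5.444
te_Task 2 = (1 + 4·5 + 9)/6 = 30/6 = 5; σ²_Task 2 = ((9−1)/6)² = 1.778
te_Task 3 = (2 + 4·6 + 10)/6 = 36/6 = 6; σ²_Task 3 = ((10−2)/6)² = 1.778
te_Task 4 = (2 + 4·7 + 12)/6 = 42/6 = 7; σ²_Task 4 = ((12−2)/6)² = 2.778
te_Task 5 = (9 + 4·12 + 15)/6 = 72/6 = 12; σ²_Task 5 = ((15−9)/6)² = 1.000
te_Task 6 = (3 + 4·8 + 13)/6 = 48/6 = 8; σ²_Task 6 = ((13−3)/6)² = 2.778
te_Task 7 = (2 + 4·4 + 12)/6 = 30/6 = 5; σ²_Task 7 = ((12−2)/6)² = 2.778
te_Task 8 = (6 + 4·7 + 8)/6 = 42/6 = 7; σ²_Task 8 = ((8−6)/6)² = 0.111
te_Task 9 = (6 + 4·8 + 22)/6 = 60/6 = 10; σ²_Task 9 = ((22−6)/6)² = 7.111
te_Task 10 = (2 + 4·3 + 10)/6 = 24/6 = 4; σ²_Task 10 = ((10−2)/6)² = 1.778

Forward pass:
ES_Task 1 = 0; EF_Task 1 = 11
ES_Task 2 = 0; EF_Task 2 = 5
ES_Task 3 = max(EF_Task 1=11, EF_Task 2=5) = 11; EF_Task 3 = 11+6 = 17
ES_Task 4 = max(EF_Task 1=11, EF_Task 2=5) = 11; EF_Task 4 = 11+7 = 18
ES_Task 5 = max(EF_Task 1=11, EF_Task 3=17) = 17; EF_Task 5 = 17+12 = 29
ES_Task 6 = max(EF_Task 3=17, EF_Task 4=18) = 18; EF_Task 6 = 18+8 = 26
ES_Task 7 = max(EF_Task 2=5, EF_Task 4=18) = 18; EF_Task 7 = 18+5 = 23
ES_Task 8 = max(EF_Task 2=5, EF_Task 3=17) = 17; EF_Task 8 = 17+7 = 24
ES_Task 9 = max(EF_Task 3=17, EF_Task 6=26) = 26; EF_Task 9 = 26+10 = 36
ES_Task 10 = max(EF_Task 2=5, EF_Task 5=29, EF_Task 7=23, EF_Task 8=24, EF_Task 9=36) = 36; EF_Task 10 = 36+4 = 40
Expected project duration μ = 40 days. Critical path: Task 1 → Task 4 → Task 6 → Task 9 → Task 10.

Variance along critical path = 5.444 + 2.778 + 2.778 + 7.111 + 1.778 = 19.889; σ = √19.889 = 4.460 days.
Z = (31 − 40) / 4.460 = -2.018
P(T ≤ 31) = Φ(-2.018) ≈ 0.022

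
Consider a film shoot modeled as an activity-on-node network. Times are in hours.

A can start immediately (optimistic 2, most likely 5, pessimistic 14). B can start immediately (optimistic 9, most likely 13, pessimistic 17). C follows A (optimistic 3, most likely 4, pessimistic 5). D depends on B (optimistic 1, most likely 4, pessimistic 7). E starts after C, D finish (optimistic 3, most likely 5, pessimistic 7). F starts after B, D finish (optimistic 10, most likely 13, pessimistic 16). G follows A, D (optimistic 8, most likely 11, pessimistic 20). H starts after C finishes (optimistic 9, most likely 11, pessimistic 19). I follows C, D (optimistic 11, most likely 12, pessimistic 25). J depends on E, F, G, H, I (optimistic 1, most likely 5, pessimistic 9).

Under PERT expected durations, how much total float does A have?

te_A = (2 + 4·5 + 14)/6 = 36/6 = 6
te_B = (9 + 4·13 + 17)/6 = 78/6 = 13
te_C = (3 + 4·4 + 5)/6 = 24/6 = 4
te_D = (1 + 4·4 + 7)/6 = 24/6 = 4
te_E = (3 + 4·5 + 7)/6 = 30/6 = 5
te_F = (10 + 4·13 + 16)/6 = 78/6 = 13
te_G = (8 + 4·11 + 20)/6 = 72/6 = 12
te_H = (9 + 4·11 + 19)/6 = 72/6 = 12
te_I = (11 + 4·12 + 25)/6 = 84/6 = 14
te_J = (1 + 4·5 + 9)/6 = 30/6 = 5

Forward pass:
ES_A = 0; EF_A = 6
ES_B = 0; EF_B = 13
ES_C = 6; EF_C = 6+4 = 10
ES_D = 13; EF_D = 13+4 = 17
ES_E = max(EF_C=10, EF_D=17) = 17; EF_E = 17+5 = 22
ES_F = max(EF_B=13, EF_D=17) = 17; EF_F = 17+13 = 30
ES_G = max(EF_A=6, EF_D=17) = 17; EF_G = 17+12 = 29
ES_H = 10; EF_H = 10+12 = 22
ES_I = max(EF_C=10, EF_D=17) = 17; EF_I = 17+14 = 31
ES_J = max(EF_E=22, EF_F=30, EF_G=29, EF_H=22, EF_I=31) = 31; EF_J = 31+5 = 36
Expected project duration μ = 36 hours. Critical path: B → D → I → J.

Backward pass:
LF_J = 36; LS_J = 36−5 = 31
LF_I = LS_J = 31; LS_I = 31−14 = 17
LF_H = LS_J = 31; LS_H = 31−12 = 19
LF_G = LS_J = 31; LS_G = 31−12 = 19
LF_F = LS_J = 31; LS_F = 31−13 = 18
LF_E = LS_J = 31; LS_E = 31−5 = 26
LF_D = min(LS_E=26, LS_F=18, LS_G=19, LS_I=17) = 17; LS_D = 17−4 = 13
LF_C = min(LS_E=26, LS_H=19, LS_I=17) = 17; LS_C = 17−4 = 13
LF_B = min(LS_D=13, LS_F=18) = 13; LS_B = 13−13 = 0
LF_A = min(LS_C=13, LS_G=19) = 13; LS_A = 13−6 = 7
Slack_A = LS_A − ES_A = 7 − 0 = 7

7 hours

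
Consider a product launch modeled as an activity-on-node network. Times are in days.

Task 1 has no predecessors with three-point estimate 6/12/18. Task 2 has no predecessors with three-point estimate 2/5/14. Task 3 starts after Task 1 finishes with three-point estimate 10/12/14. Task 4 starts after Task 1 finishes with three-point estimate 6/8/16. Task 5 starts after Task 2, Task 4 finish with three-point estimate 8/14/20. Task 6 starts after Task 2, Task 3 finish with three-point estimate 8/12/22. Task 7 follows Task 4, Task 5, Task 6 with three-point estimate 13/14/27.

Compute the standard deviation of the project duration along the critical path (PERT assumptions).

3.92 days

te_Task 1 = (6 + 4·12 + 18)/6 = 72/6 = 12; σ²_Task 1 = ((18−6)/6)² = 4.000
te_Task 2 = (2 + 4·5 + 14)/6 = 36/6 = 6; σ²_Task 2 = ((14−2)/6)² = 4.000
te_Task 3 = (10 + 4·12 + 14)/6 = 72/6 = 12; σ²_Task 3 = ((14−10)/6)² = 0.444
te_Task 4 = (6 + 4·8 + 16)/6 = 54/6 = 9; σ²_Task 4 = ((16−6)/6)² = 2.778
te_Task 5 = (8 + 4·14 + 20)/6 = 84/6 = 14; σ²_Task 5 = ((20−8)/6)² = 4.000
te_Task 6 = (8 + 4·12 + 22)/6 = 78/6 = 13; σ²_Task 6 = ((22−8)/6)² = 5.444
te_Task 7 = (13 + 4·14 + 27)/6 = 96/6 = 16; σ²_Task 7 = ((27−13)/6)² = 5.444

Forward pass:
ES_Task 1 = 0; EF_Task 1 = 12
ES_Task 2 = 0; EF_Task 2 = 6
ES_Task 3 = 12; EF_Task 3 = 12+12 = 24
ES_Task 4 = 12; EF_Task 4 = 12+9 = 21
ES_Task 5 = max(EF_Task 2=6, EF_Task 4=21) = 21; EF_Task 5 = 21+14 = 35
ES_Task 6 = max(EF_Task 2=6, EF_Task 3=24) = 24; EF_Task 6 = 24+13 = 37
ES_Task 7 = max(EF_Task 4=21, EF_Task 5=35, EF_Task 6=37) = 37; EF_Task 7 = 37+16 = 53
Expected project duration μ = 53 days. Critical path: Task 1 → Task 3 → Task 6 → Task 7.

Variance along critical path = 4.000 + 0.444 + 5.444 + 5.444 = 15.333
σ = √15.333 = 3.916 days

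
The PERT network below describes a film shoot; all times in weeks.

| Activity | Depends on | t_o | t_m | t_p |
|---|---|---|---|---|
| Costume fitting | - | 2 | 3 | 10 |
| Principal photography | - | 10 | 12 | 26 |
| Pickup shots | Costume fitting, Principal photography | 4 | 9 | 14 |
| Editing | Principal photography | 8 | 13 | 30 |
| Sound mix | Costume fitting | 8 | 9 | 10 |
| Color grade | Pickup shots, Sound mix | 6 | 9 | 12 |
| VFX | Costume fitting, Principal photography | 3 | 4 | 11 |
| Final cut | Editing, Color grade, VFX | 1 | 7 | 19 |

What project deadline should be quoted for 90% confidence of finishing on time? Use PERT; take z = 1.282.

45.7 weeks

te_Costume fitting = (2 + 4·3 + 10)/6 = 24/6 = 4; σ²_Costume fitting = ((10−2)/6)² = 1.778
te_Principal photography = (10 + 4·12 + 26)/6 = 84/6 = 14; σ²_Principal photography = ((26−10)/6)² = 7.111
te_Pickup shots = (4 + 4·9 + 14)/6 = 54/6 = 9; σ²_Pickup shots = ((14−4)/6)² = 2.778
te_Editing = (8 + 4·13 + 30)/6 = 90/6 = 15; σ²_Editing = ((30−8)/6)² = 13.444
te_Sound mix = (8 + 4·9 + 10)/6 = 54/6 = 9; σ²_Sound mix = ((10−8)/6)² = 0.111
te_Color grade = (6 + 4·9 + 12)/6 = 54/6 = 9; σ²_Color grade = ((12−6)/6)² = 1.000
te_VFX = (3 + 4·4 + 11)/6 = 30/6 = 5; σ²_VFX = ((11−3)/6)² = 1.778
te_Final cut = (1 + 4·7 + 19)/6 = 48/6 = 8; σ²_Final cut = ((19−1)/6)² = 9.000

Forward pass:
ES_Costume fitting = 0; EF_Costume fitting = 4
ES_Principal photography = 0; EF_Principal photography = 14
ES_Pickup shots = max(EF_Costume fitting=4, EF_Principal photography=14) = 14; EF_Pickup shots = 14+9 = 23
ES_Editing = 14; EF_Editing = 14+15 = 29
ES_Sound mix = 4; EF_Sound mix = 4+9 = 13
ES_Color grade = max(EF_Pickup shots=23, EF_Sound mix=13) = 23; EF_Color grade = 23+9 = 32
ES_VFX = max(EF_Costume fitting=4, EF_Principal photography=14) = 14; EF_VFX = 14+5 = 19
ES_Final cut = max(EF_Editing=29, EF_Color grade=32, EF_VFX=19) = 32; EF_Final cut = 32+8 = 40
Expected project duration μ = 40 weeks. Critical path: Principal photography → Pickup shots → Color grade → Final cut.

Variance along critical path = 7.111 + 2.778 + 1.000 + 9.000 = 19.889; σ = 4.460 weeks.
D = μ + z·σ = 40 + 1.282·4.460 = 45.7 weeks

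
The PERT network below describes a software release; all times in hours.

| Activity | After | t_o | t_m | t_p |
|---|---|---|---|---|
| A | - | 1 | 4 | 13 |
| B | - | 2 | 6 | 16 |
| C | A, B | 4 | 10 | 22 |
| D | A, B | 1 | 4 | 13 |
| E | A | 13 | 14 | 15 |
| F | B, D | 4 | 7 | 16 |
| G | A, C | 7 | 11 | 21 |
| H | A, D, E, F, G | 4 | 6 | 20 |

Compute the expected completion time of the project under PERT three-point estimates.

te_A = (1 + 4·4 + 13)/6 = 30/6 = 5
te_B = (2 + 4·6 + 16)/6 = 42/6 = 7
te_C = (4 + 4·10 + 22)/6 = 66/6 = 11
te_D = (1 + 4·4 + 13)/6 = 30/6 = 5
te_E = (13 + 4·14 + 15)/6 = 84/6 = 14
te_F = (4 + 4·7 + 16)/6 = 48/6 = 8
te_G = (7 + 4·11 + 21)/6 = 72/6 = 12
te_H = (4 + 4·6 + 20)/6 = 48/6 = 8

Forward pass:
ES_A = 0; EF_A = 5
ES_B = 0; EF_B = 7
ES_C = max(EF_A=5, EF_B=7) = 7; EF_C = 7+11 = 18
ES_D = max(EF_A=5, EF_B=7) = 7; EF_D = 7+5 = 12
ES_E = 5; EF_E = 5+14 = 19
ES_F = max(EF_B=7, EF_D=12) = 12; EF_F = 12+8 = 20
ES_G = max(EF_A=5, EF_C=18) = 18; EF_G = 18+12 = 30
ES_H = max(EF_A=5, EF_D=12, EF_E=19, EF_F=20, EF_G=30) = 30; EF_H = 30+8 = 38
Expected project duration μ = 38 hours. Critical path: B → C → G → H.

38 hours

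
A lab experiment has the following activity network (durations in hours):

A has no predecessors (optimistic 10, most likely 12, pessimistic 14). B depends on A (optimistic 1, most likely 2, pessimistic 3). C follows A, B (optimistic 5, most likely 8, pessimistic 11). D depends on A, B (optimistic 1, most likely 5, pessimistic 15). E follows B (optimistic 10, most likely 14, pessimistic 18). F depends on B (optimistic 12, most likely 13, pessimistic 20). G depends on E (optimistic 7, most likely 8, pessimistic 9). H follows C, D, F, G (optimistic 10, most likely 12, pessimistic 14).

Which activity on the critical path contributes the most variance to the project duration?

E

te_A = (10 + 4·12 + 14)/6 = 72/6 = 12; σ²_A = ((14−10)/6)² = 0.444
te_B = (1 + 4·2 + 3)/6 = 12/6 = 2; σ²_B = ((3−1)/6)² = 0.111
te_C = (5 + 4·8 + 11)/6 = 48/6 = 8; σ²_C = ((11−5)/6)² = 1.000
te_D = (1 + 4·5 + 15)/6 = 36/6 = 6; σ²_D = ((15−1)/6)² = 5.444
te_E = (10 + 4·14 + 18)/6 = 84/6 = 14; σ²_E = ((18−10)/6)² = 1.778
te_F = (12 + 4·13 + 20)/6 = 84/6 = 14; σ²_F = ((20−12)/6)² = 1.778
te_G = (7 + 4·8 + 9)/6 = 48/6 = 8; σ²_G = ((9−7)/6)² = 0.111
te_H = (10 + 4·12 + 14)/6 = 72/6 = 12; σ²_H = ((14−10)/6)² = 0.444

Forward pass:
ES_A = 0; EF_A = 12
ES_B = 12; EF_B = 12+2 = 14
ES_C = max(EF_A=12, EF_B=14) = 14; EF_C = 14+8 = 22
ES_D = max(EF_A=12, EF_B=14) = 14; EF_D = 14+6 = 20
ES_E = 14; EF_E = 14+14 = 28
ES_F = 14; EF_F = 14+14 = 28
ES_G = 28; EF_G = 28+8 = 36
ES_H = max(EF_C=22, EF_D=20, EF_F=28, EF_G=36) = 36; EF_H = 36+12 = 48
Expected project duration μ = 48 hours. Critical path: A → B → E → G → H.

Variances on critical path: σ²_A=0.444, σ²_B=0.111, σ²_E=1.778, σ²_G=0.111, σ²_H=0.444.
Largest is σ²_E = 1.778.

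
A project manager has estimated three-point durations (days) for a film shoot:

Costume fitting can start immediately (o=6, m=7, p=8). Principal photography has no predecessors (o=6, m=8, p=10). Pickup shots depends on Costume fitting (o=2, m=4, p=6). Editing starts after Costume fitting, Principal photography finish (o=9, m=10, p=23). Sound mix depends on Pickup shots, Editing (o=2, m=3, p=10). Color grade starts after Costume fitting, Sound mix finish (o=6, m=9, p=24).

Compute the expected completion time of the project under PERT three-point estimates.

te_Costume fitting = (6 + 4·7 + 8)/6 = 42/6 = 7
te_Principal photography = (6 + 4·8 + 10)/6 = 48/6 = 8
te_Pickup shots = (2 + 4·4 + 6)/6 = 24/6 = 4
te_Editing = (9 + 4·10 + 23)/6 = 72/6 = 12
te_Sound mix = (2 + 4·3 + 10)/6 = 24/6 = 4
te_Color grade = (6 + 4·9 + 24)/6 = 66/6 = 11

Forward pass:
ES_Costume fitting = 0; EF_Costume fitting = 7
ES_Principal photography = 0; EF_Principal photography = 8
ES_Pickup shots = 7; EF_Pickup shots = 7+4 = 11
ES_Editing = max(EF_Costume fitting=7, EF_Principal photography=8) = 8; EF_Editing = 8+12 = 20
ES_Sound mix = max(EF_Pickup shots=11, EF_Editing=20) = 20; EF_Sound mix = 20+4 = 24
ES_Color grade = max(EF_Costume fitting=7, EF_Sound mix=24) = 24; EF_Color grade = 24+11 = 35
Expected project duration μ = 35 days. Critical path: Principal photography → Editing → Sound mix → Color grade.

35 days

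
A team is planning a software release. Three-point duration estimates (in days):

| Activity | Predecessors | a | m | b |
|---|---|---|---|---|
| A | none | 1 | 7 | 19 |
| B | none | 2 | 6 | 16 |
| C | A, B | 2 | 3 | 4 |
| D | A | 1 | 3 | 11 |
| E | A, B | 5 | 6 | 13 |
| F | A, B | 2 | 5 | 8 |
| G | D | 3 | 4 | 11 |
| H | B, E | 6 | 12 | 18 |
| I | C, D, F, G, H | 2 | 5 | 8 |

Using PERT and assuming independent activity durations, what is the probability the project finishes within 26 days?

te_A = (1 + 4·7 + 19)/6 = 48/6 = 8; σ²_A = ((19−1)/6)² = 9.000
te_B = (2 + 4·6 + 16)/6 = 42/6 = 7; σ²_B = ((16−2)/6)² = 5.444
te_C = (2 + 4·3 + 4)/6 = 18/6 = 3; σ²_C = ((4−2)/6)² = 0.111
te_D = (1 + 4·3 + 11)/6 = 24/6 = 4; σ²_D = ((11−1)/6)² = 2.778
te_E = (5 + 4·6 + 13)/6 = 42/6 = 7; σ²_E = ((13−5)/6)² = 1.778
te_F = (2 + 4·5 + 8)/6 = 30/6 = 5; σ²_F = ((8−2)/6)² = 1.000
te_G = (3 + 4·4 + 11)/6 = 30/6 = 5; σ²_G = ((11−3)/6)² = 1.778
te_H = (6 + 4·12 + 18)/6 = 72/6 = 12; σ²_H = ((18−6)/6)² = 4.000
te_I = (2 + 4·5 + 8)/6 = 30/6 = 5; σ²_I = ((8−2)/6)² = 1.000

Forward pass:
ES_A = 0; EF_A = 8
ES_B = 0; EF_B = 7
ES_C = max(EF_A=8, EF_B=7) = 8; EF_C = 8+3 = 11
ES_D = 8; EF_D = 8+4 = 12
ES_E = max(EF_A=8, EF_B=7) = 8; EF_E = 8+7 = 15
ES_F = max(EF_A=8, EF_B=7) = 8; EF_F = 8+5 = 13
ES_G = 12; EF_G = 12+5 = 17
ES_H = max(EF_B=7, EF_E=15) = 15; EF_H = 15+12 = 27
ES_I = max(EF_C=11, EF_D=12, EF_F=13, EF_G=17, EF_H=27) = 27; EF_I = 27+5 = 32
Expected project duration μ = 32 days. Critical path: A → E → H → I.

Variance along critical path = 9.000 + 1.778 + 4.000 + 1.000 = 15.778; σ = √15.778 = 3.972 days.
Z = (26 − 32) / 3.972 = -1.511
P(T ≤ 26) = Φ(-1.511) ≈ 0.065

0.065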